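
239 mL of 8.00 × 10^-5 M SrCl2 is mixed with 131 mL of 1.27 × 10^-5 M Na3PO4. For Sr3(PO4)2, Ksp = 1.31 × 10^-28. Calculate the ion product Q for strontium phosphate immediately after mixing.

Q ≈ 2.79 × 10^-24

Total volume = 239 + 131 = 370 mL.
[Sr^2+] = 8.00 × 10^-5 × (239/370) = 5.168 × 10^-5 M
[PO4^3-] = 1.27 × 10^-5 × (131/370) = 4.496 x 10^-6 M
Sr3(PO4)2(s) ⇌ 3 Sr^2+(aq) + 2 PO4^3-(aq), so Q = [Sr^2+]^3[PO4^3-]^2
Q = (5.168 × 10^-5)^3(4.496 × 10^-6)^2 = 2.79 × 10^-24
Q > Ksp, so Sr3(PO4)2 will precipitate.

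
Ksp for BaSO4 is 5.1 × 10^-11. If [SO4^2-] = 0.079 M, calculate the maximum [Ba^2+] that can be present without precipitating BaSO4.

BaSO4(s) ⇌ Ba^2+(aq) + SO4^2-(aq)
Ksp = [Ba^2+][SO4^2-]
Precipitation begins when Q = Ksp. With [SO4^2-] = 0.079 M:
5.1 × 10^-11 = (0.079) × [Ba^2+]
[Ba^2+] = (5.1 × 10^-11 / 7.9 x 10^-2) = 6.5 × 10^-10 M

6.5e-10 M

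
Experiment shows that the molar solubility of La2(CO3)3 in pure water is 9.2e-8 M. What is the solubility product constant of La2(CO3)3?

La2(CO3)3(s) ⇌ 2 La^3+ + 3 CO3^2-
If s mol/L of La2(CO3)3 dissolves, [La^3+] = 2s and [CO3^2-] = 3s.
Ksp = [La^3+]^2[CO3^2-]^3
Ksp = (2s)^2(3s)^3 = 108s^5
Ksp = 108 × (9.2 x 10^-8)^5 = 7.1 × 10^-34

Ksp = 7.1e-34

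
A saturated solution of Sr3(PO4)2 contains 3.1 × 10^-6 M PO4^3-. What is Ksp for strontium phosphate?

Sr3(PO4)2(s) ⇌ 3 Sr^2+(aq) + 2 PO4^3-(aq)
Stoichiometry gives [Sr^2+] = (3/2)[PO4^3-] = 4.65 × 10^-6 M.
Ksp = [Sr^2+]^3[PO4^3-]^2
Ksp = (4.65 × 10^-6)^3 × (3.1 × 10^-6)^2 = 9.7 × 10^-28

9.7e-28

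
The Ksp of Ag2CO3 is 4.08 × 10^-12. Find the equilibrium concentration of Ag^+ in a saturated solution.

[Ag^+] = 2.01e-4 M

Ag2CO3(s) <=> 2 Ag^+(aq) + CO3^2-(aq)
Ksp = [Ag^+]^2[CO3^2-]
For each mole of Ag2CO3 that dissolves: [Ag^+] = 2s, [CO3^2-] = s.
So Ksp = (2s)^2 × s = 4s^3
Solving, s = (4.08 × 10^-12/4)^(1/3) = 1.007 x 10^-4 M
[Ag^+] = 2s = 2.01 x 10^-4 M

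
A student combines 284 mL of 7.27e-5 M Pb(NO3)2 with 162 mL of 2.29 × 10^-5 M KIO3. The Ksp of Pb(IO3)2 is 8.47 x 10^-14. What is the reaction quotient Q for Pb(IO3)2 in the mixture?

Q = 3.20 × 10^-15

Total volume = 284 + 162 = 446 mL.
[Pb^2+] = 7.27 × 10^-5 × (284/446) = 4.629 x 10^-5 M
[IO3^-] = 2.29 × 10^-5 × (162/446) = 8.318 × 10^-6 M
Pb(IO3)2(s) <=> Pb^2+ + 2 IO3^-, so Q = [Pb^2+][IO3^-]^2
Q = (4.629 x 10^-5)(8.318 × 10^-6)^2 = 3.20 x 10^-15
Q < Ksp, so no precipitate of Pb(IO3)2 forms.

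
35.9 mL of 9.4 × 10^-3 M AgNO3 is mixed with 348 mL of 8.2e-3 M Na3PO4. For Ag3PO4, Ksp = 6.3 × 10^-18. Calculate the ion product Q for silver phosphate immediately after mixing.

Q ≈ 5.0 × 10^-12

Total volume = 35.9 + 348 = 383.9 mL.
[Ag^+] = 9.4 x 10^-3 × (35.9/383.9) = 8.79 × 10^-4 M
[PO4^3-] = 8.2 x 10^-3 × (348/383.9) = 7.43 × 10^-3 M
Ag3PO4(s) ⇌ 3 Ag^+(aq) + PO4^3-(aq), so Q = [Ag^+]^3[PO4^3-]
Q = (8.79 × 10^-4)^3(7.43 x 10^-3) = 5.0 × 10^-12
Q > Ksp, so Ag3PO4 will precipitate.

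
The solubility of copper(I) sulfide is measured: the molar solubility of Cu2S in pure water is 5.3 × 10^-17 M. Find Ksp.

Cu2S(s) ⇌ 2 Cu^+(aq) + S^2-(aq)
With molar solubility s: [Cu^+] = 2s, [S^2-] = s.
Ksp = [Cu^+]^2[S^2-]
Substituting: Ksp = (2s)^2s = 4s^3
With s = 5.3 x 10^-17: Ksp = 6.0 × 10^-49

Ksp = 6.0 x 10^-49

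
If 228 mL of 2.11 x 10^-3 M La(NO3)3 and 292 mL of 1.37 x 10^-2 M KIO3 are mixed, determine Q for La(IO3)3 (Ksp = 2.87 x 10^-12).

Total volume = 228 + 292 = 520 mL.
[La^3+] = 2.11 x 10^-3 × (228/520) = 9.252 x 10^-4 M
[IO3^-] = 1.37 x 10^-2 × (292/520) = 7.693 × 10^-3 M
La(IO3)3(s) ⇌ La^3+(aq) + 3 IO3^-(aq), so Q = [La^3+][IO3^-]^3
Q = (9.252 x 10^-4)(7.693 × 10^-3)^3 = 4.21 × 10^-10
Q > Ksp, so La(IO3)3 will precipitate.

Q ≈ 4.21 × 10^-10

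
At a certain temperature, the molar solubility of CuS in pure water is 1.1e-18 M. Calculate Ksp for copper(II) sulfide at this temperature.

Ksp ≈ 1.2 × 10^-36

CuS(s) ⇌ Cu^2+(aq) + S^2-(aq)
For each mole of CuS that dissolves: [Cu^2+] = s, [S^2-] = s.
Ksp = [Cu^2+][S^2-]
Ksp = s × s = s^2
Ksp = (1.1 x 10^-18)^2 = 1.2 x 10^-36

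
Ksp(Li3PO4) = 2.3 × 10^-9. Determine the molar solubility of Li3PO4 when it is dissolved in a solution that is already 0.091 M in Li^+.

3.1 × 10^-6 M

Li3PO4(s) ⇌ 3 Li^+ + PO4^3-
Ksp = [Li^+]^3[PO4^3-]
If s mol/L dissolves here, [Li^+] = 0.091 + 3s ≈ 0.091, [PO4^3-] = s (since the Li^+ already present dominates).
Ksp ≈ (0.091)^3 × s
s = 3.1 × 10^-6 M
Check: 3s = 9.2 × 10^-6 ≪ 0.091, so the approximation is valid.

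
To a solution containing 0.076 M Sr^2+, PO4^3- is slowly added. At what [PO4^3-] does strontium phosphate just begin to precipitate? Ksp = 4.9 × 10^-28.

[PO4^3-] ≈ 1.1 × 10^-12 M

Sr3(PO4)2(s) <=> 3 Sr^2+ + 2 PO4^3-
Ksp = [Sr^2+]^3[PO4^3-]^2
Precipitation begins when Q = Ksp. With [Sr^2+] = 0.076 M:
4.9 × 10^-28 = (0.076)^3 × [PO4^3-]^2
[PO4^3-] = (4.9 × 10^-28 / 4.39 × 10^-4)^(1/2) = 1.1 x 10^-12 M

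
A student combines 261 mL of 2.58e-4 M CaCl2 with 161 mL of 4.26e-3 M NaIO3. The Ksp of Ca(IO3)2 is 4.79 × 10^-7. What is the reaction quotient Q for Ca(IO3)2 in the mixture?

Total volume = 261 + 161 = 422 mL.
[Ca^2+] = 2.58 × 10^-4 × (261/422) = 1.596 x 10^-4 M
[IO3^-] = 4.26 × 10^-3 × (161/422) = 1.625 × 10^-3 M
Ca(IO3)2(s) <=> Ca^2+ + 2 IO3^-, so Q = [Ca^2+][IO3^-]^2
Q = (1.596 × 10^-4)(1.625 × 10^-3)^2 = 4.21 × 10^-10
Q < Ksp, so no precipitate of Ca(IO3)2 forms.

Q ≈ 4.21e-10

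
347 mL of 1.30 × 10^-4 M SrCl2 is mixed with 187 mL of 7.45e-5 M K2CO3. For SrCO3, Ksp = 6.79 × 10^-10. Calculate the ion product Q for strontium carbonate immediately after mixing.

Total volume = 347 + 187 = 534 mL.
[Sr^2+] = 1.30 × 10^-4 × (347/534) = 8.448 × 10^-5 M
[CO3^2-] = 7.45 x 10^-5 × (187/534) = 2.609 × 10^-5 M
SrCO3(s) ⇌ Sr^2+(aq) + CO3^2-(aq), so Q = [Sr^2+][CO3^2-]
Q = (8.448 × 10^-5)(2.609 × 10^-5) = 2.20 × 10^-9
Q > Ksp, so SrCO3 will precipitate.

2.20e-9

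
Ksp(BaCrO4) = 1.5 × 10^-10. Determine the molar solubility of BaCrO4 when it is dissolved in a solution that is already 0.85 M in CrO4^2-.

BaCrO4(s) <=> Ba^2+(aq) + CrO4^2-(aq)
Ksp = [Ba^2+][CrO4^2-]
Let s be the molar solubility in this solution. [Ba^2+] = s, [CrO4^2-] = 0.85 + s ≈ 0.85 (Ksp is small, so little additional dissolves).
Ksp ≈ s × 0.85
s = 1.8 x 10^-10 M
Check: s = 1.8 x 10^-10 ≪ 0.85, so the approximation is valid.

s = 1.8 × 10^-10 M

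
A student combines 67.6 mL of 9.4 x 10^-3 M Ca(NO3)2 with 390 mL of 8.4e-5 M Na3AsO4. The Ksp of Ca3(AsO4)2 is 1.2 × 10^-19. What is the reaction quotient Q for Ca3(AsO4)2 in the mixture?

Q = 1.4 × 10^-17

Total volume = 67.6 + 390 = 457.6 mL.
[Ca^2+] = 9.4 x 10^-3 × (67.6/457.6) = 1.39 × 10^-3 M
[AsO4^3-] = 8.4 x 10^-5 × (390/457.6) = 7.16 x 10^-5 M
Ca3(AsO4)2(s) ⇌ 3 Ca^2+ + 2 AsO4^3-, so Q = [Ca^2+]^3[AsO4^3-]^2
Q = (1.39 × 10^-3)^3(7.16 x 10^-5)^2 = 1.4 x 10^-17
Q > Ksp, so Ca3(AsO4)2 will precipitate.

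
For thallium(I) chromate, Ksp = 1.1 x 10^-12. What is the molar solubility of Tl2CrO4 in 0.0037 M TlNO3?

s ≈ 8.0e-8 M

Tl2CrO4(s) ⇌ 2 Tl^+ + CrO4^2-
Ksp = [Tl^+]^2[CrO4^2-]
Let s = moles of Tl2CrO4 that dissolve per litre. [Tl^+] = 0.0037 + 2s ≈ 0.0037, [CrO4^2-] = s (Ksp is small, so little additional dissolves).
Ksp ≈ (0.0037)^2 × s
s = 8.0 × 10^-8 M
Check: 2s = 1.6 x 10^-7 ≪ 0.0037, so the approximation is valid.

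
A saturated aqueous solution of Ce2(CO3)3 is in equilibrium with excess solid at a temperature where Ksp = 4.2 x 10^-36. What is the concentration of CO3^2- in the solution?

Ce2(CO3)3(s) <=> 2 Ce^3+(aq) + 3 CO3^2-(aq)
Ksp = [Ce^3+]^2[CO3^2-]^3
If s mol/L of Ce2(CO3)3 dissolves, [Ce^3+] = 2s and [CO3^2-] = 3s.
Substituting: Ksp = (2s)^2(3s)^3 = 108s^5
Solving, s = (4.2 x 10^-36/108)^(1/5) = 3.30 x 10^-8 M
[CO3^2-] = 3s = 9.9 × 10^-8 M

9.9 × 10^-8 M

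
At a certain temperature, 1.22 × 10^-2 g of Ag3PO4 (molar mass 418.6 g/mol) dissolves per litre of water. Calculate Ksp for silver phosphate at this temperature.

Molar solubility s = (1.22 × 10^-2 g/L) / (418.6 g/mol) = 2.914 × 10^-5 M.
Ag3PO4(s) ⇌ 3 Ag^+ + PO4^3-
Let s = molar solubility. Then [Ag^+] = 3s and [PO4^3-] = s.
Ksp = [Ag^+]^3[PO4^3-]
Ksp = (3s)^3s = 27s^4
With s = 2.914 × 10^-5: Ksp = 1.95 × 10^-17

Ksp = 1.95 × 10^-17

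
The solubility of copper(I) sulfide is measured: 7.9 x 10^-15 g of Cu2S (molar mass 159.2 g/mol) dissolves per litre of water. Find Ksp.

Ksp ≈ 4.9 × 10^-49

Molar solubility s = (7.9 × 10^-15 g/L) / (159.2 g/mol) = 4.96 × 10^-17 M.
Cu2S(s) <=> 2 Cu^+ + S^2-
Let s = molar solubility. Then [Cu^+] = 2s and [S^2-] = s.
Ksp = [Cu^+]^2[S^2-]
So Ksp = (2s)^2 × s = 4s^3
With s = 4.96 × 10^-17: Ksp = 4.9 × 10^-49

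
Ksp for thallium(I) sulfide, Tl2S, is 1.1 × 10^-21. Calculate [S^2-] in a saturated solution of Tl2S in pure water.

[S^2-] = 6.5 x 10^-8 M

Tl2S(s) <=> 2 Tl^+(aq) + S^2-(aq)
Ksp = [Tl^+]^2[S^2-]
Let s = molar solubility. Then [Tl^+] = 2s and [S^2-] = s.
So Ksp = (2s)^2 × s = 4s^3
s = (1.1 × 10^-21 / 4)^(1/3) = 6.50 × 10^-8 M
[S^2-] = s = 6.5 × 10^-8 M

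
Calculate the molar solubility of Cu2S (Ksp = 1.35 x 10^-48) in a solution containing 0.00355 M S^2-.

s ≈ 9.75 × 10^-24 M

Cu2S(s) ⇌ 2 Cu^+ + S^2-
Ksp = [Cu^+]^2[S^2-]
Let s be the molar solubility in this solution. [Cu^+] = 2s, [S^2-] = 0.00355 + s ≈ 0.00355 (Ksp is small, so little additional dissolves).
Ksp ≈ (2s)^2 × 0.00355
s = 9.75 x 10^-24 M
Check: s = 9.8 x 10^-24 ≪ 0.00355, so the approximation is valid.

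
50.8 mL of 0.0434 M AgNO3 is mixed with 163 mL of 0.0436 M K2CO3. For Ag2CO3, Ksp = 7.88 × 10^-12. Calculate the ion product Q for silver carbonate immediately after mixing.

Q ≈ 3.53 × 10^-6

Total volume = 50.8 + 163 = 213.8 mL.
[Ag^+] = 4.34 x 10^-2 × (50.8/213.8) = 1.031 x 10^-2 M
[CO3^2-] = 4.36 x 10^-2 × (163/213.8) = 3.324 x 10^-2 M
Ag2CO3(s) ⇌ 2 Ag^+(aq) + CO3^2-(aq), so Q = [Ag^+]^2[CO3^2-]
Q = (1.031 × 10^-2)^2(3.324 x 10^-2) = 3.53 x 10^-6
Q > Ksp, so Ag2CO3 will precipitate.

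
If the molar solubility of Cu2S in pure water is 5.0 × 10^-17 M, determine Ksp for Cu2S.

Ksp ≈ 5.0 × 10^-49

Cu2S(s) ⇌ 2 Cu^+(aq) + S^2-(aq)
For each mole of Cu2S that dissolves: [Cu^+] = 2s, [S^2-] = s.
Ksp = [Cu^+]^2[S^2-]
So Ksp = (2s)^2 × s = 4s^3
With s = 5.0 × 10^-17: Ksp = 5.0 × 10^-49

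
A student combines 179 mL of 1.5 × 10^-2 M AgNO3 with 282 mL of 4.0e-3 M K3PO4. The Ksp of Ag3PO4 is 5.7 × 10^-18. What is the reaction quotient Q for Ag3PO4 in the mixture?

Total volume = 179 + 282 = 461 mL.
[Ag^+] = 1.5 x 10^-2 × (179/461) = 5.82 × 10^-3 M
[PO4^3-] = 4.0 × 10^-3 × (282/461) = 2.45 x 10^-3 M
Ag3PO4(s) <=> 3 Ag^+ + PO4^3-, so Q = [Ag^+]^3[PO4^3-]
Q = (5.82 × 10^-3)^3(2.45 x 10^-3) = 4.8 x 10^-10
Q > Ksp, so Ag3PO4 will precipitate.

Q = 4.8e-10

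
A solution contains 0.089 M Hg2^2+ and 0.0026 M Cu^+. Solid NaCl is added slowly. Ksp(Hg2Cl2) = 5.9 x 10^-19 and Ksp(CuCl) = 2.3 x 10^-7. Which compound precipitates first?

Precipitation of each salt starts when its ion product equals its Ksp.
For Hg2Cl2: 5.9 x 10^-19 = 0.089 × [Cl^-]^2  ⇒  [Cl^-] = 2.6 × 10^-9 M.
For CuCl: 2.3 x 10^-7 = 0.0026 × [Cl^-]  ⇒  [Cl^-] = 8.8 x 10^-5 M.
The salt with the lower threshold [Cl^-] precipitates first: Hg2Cl2.

Hg2Cl2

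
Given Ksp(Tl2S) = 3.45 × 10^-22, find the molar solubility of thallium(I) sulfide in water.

Tl2S(s) ⇌ 2 Tl^+(aq) + S^2-(aq)
Ksp = [Tl^+]^2[S^2-]
With molar solubility s: [Tl^+] = 2s, [S^2-] = s.
So Ksp = (2s)^2 × s = 4s^3
Solving, s = (3.45 × 10^-22/4)^(1/3) = 4.42 × 10^-8 M

s ≈ 4.42 × 10^-8 M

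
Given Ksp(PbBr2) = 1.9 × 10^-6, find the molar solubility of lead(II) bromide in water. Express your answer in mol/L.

7.8e-3 M

PbBr2(s) <=> Pb^2+(aq) + 2 Br^-(aq)
Ksp = [Pb^2+][Br^-]^2
With molar solubility s: [Pb^2+] = s, [Br^-] = 2s.
Substituting: Ksp = s(2s)^2 = 4s^3
s = (1.9 × 10^-6 / 4)^(1/3) = 7.8 × 10^-3 M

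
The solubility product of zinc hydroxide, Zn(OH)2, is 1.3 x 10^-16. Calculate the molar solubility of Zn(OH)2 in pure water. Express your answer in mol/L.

s ≈ 3.2 x 10^-6 M

Zn(OH)2(s) ⇌ Zn^2+ + 2 OH^-
Ksp = [Zn^2+][OH^-]^2
With molar solubility s: [Zn^2+] = s, [OH^-] = 2s.
Substituting: Ksp = s(2s)^2 = 4s^3
s = (1.3 x 10^-16 / 4)^(1/3) = 3.2 x 10^-6 M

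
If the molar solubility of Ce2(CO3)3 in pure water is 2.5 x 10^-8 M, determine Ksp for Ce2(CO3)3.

Ce2(CO3)3(s) ⇌ 2 Ce^3+(aq) + 3 CO3^2-(aq)
For each mole of Ce2(CO3)3 that dissolves: [Ce^3+] = 2s, [CO3^2-] = 3s.
Ksp = [Ce^3+]^2[CO3^2-]^3
So Ksp = (2s)^2 × (3s)^3 = 108s^5
With s = 2.5 × 10^-8: Ksp = 1.1 x 10^-36

1.1e-36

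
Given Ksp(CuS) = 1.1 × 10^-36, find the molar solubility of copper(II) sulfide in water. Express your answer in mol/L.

s = 1.0 x 10^-18 M

CuS(s) <=> Cu^2+ + S^2-
Ksp = [Cu^2+][S^2-]
Let s = molar solubility. Then [Cu^2+] = s and [S^2-] = s.
Ksp = s^2
s = (1.1 × 10^-36)^(1/2) = 1.0 x 10^-18 M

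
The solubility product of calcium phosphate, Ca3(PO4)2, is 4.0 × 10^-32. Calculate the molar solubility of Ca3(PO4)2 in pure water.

Ca3(PO4)2(s) ⇌ 3 Ca^2+ + 2 PO4^3-
Ksp = [Ca^2+]^3[PO4^3-]^2
For each mole of Ca3(PO4)2 that dissolves: [Ca^2+] = 3s, [PO4^3-] = 2s.
Substituting: Ksp = (3s)^3(2s)^2 = 108s^5
s = (4.0 × 10^-32 / 108)^(1/5) = 2.1 × 10^-7 M

s ≈ 2.1 × 10^-7 M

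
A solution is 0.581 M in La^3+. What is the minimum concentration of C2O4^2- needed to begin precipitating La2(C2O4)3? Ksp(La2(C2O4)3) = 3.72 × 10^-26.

[C2O4^2-] ≈ 4.79e-9 M

La2(C2O4)3(s) ⇌ 2 La^3+(aq) + 3 C2O4^2-(aq)
Ksp = [La^3+]^2[C2O4^2-]^3
Precipitation begins when Q = Ksp. With [La^3+] = 0.581 M:
3.72 × 10^-26 = (0.581)^2 × [C2O4^2-]^3
[C2O4^2-] = (3.72 × 10^-26 / 3.376 x 10^-1)^(1/3) = 4.79 x 10^-9 M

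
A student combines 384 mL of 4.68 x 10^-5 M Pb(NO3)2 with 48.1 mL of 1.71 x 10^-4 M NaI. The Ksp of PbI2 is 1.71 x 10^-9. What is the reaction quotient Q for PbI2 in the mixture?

Q = 1.51 x 10^-14

Total volume = 384 + 48.1 = 432.1 mL.
[Pb^2+] = 4.68 × 10^-5 × (384/432.1) = 4.159 × 10^-5 M
[I^-] = 1.71 x 10^-4 × (48.1/432.1) = 1.904 x 10^-5 M
PbI2(s) <=> Pb^2+(aq) + 2 I^-(aq), so Q = [Pb^2+][I^-]^2
Q = (4.159 × 10^-5)(1.904 × 10^-5)^2 = 1.51 × 10^-14
Q < Ksp, so no precipitate of PbI2 forms.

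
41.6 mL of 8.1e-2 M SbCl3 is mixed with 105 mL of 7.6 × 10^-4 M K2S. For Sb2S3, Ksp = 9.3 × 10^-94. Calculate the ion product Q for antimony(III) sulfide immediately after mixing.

Total volume = 41.6 + 105 = 146.6 mL.
[Sb^3+] = 8.1 × 10^-2 × (41.6/146.6) = 2.30 x 10^-2 M
[S^2-] = 7.6 x 10^-4 × (105/146.6) = 5.44 × 10^-4 M
Sb2S3(s) ⇌ 2 Sb^3+ + 3 S^2-, so Q = [Sb^3+]^2[S^2-]^3
Q = (2.30 × 10^-2)^2(5.44 x 10^-4)^3 = 8.5 × 10^-14
Q > Ksp, so Sb2S3 will precipitate.

8.5 × 10^-14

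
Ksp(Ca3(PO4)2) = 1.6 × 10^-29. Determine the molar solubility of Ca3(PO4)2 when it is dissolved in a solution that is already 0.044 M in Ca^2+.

Ca3(PO4)2(s) <=> 3 Ca^2+ + 2 PO4^3-
Ksp = [Ca^2+]^3[PO4^3-]^2
If s mol/L dissolves here, [Ca^2+] = 0.044 + 3s ≈ 0.044, [PO4^3-] = 2s (common-ion effect: Ca^2+ is already 0.044 M).
Ksp ≈ (0.044)^3 × (2s)^2
s = 2.2 x 10^-13 M
Check: 3s = 6.5 x 10^-13 ≪ 0.044, so the approximation is valid.

2.2 × 10^-13 M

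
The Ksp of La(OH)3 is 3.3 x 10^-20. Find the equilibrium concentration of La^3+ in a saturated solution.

La(OH)3(s) ⇌ La^3+(aq) + 3 OH^-(aq)
Ksp = [La^3+][OH^-]^3
If s mol/L of La(OH)3 dissolves, [La^3+] = s and [OH^-] = 3s.
So Ksp = s × (3s)^3 = 27s^4
s^4 = 3.3 x 10^-20 / 27, so s = 5.91 x 10^-6 M
[La^3+] = s = 5.9 x 10^-6 M

[La^3+] = 5.9 × 10^-6 M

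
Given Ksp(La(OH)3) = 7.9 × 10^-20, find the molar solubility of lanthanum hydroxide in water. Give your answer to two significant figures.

La(OH)3(s) ⇌ La^3+(aq) + 3 OH^-(aq)
Ksp = [La^3+][OH^-]^3
If s mol/L of La(OH)3 dissolves, [La^3+] = s and [OH^-] = 3s.
So Ksp = s × (3s)^3 = 27s^4
s^4 = 7.9 × 10^-20 / 27, so s = 7.4 × 10^-6 M

s = 7.4 × 10^-6 M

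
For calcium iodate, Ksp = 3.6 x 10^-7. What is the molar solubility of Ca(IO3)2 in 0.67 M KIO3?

8.0e-7 M

Ca(IO3)2(s) ⇌ Ca^2+ + 2 IO3^-
Ksp = [Ca^2+][IO3^-]^2
Let s be the molar solubility in this solution. [Ca^2+] = s, [IO3^-] = 0.67 + 2s ≈ 0.67 (Ksp is small, so little additional dissolves).
Ksp ≈ s × (0.67)^2
s = 8.0 × 10^-7 M
Check: 2s = 1.6 × 10^-6 ≪ 0.67, so the approximation is valid.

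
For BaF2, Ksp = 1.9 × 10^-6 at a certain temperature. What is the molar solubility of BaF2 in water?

7.8 × 10^-3 M

BaF2(s) ⇌ Ba^2+ + 2 F^-
Ksp = [Ba^2+][F^-]^2
With molar solubility s: [Ba^2+] = s, [F^-] = 2s.
Substituting: Ksp = s(2s)^2 = 4s^3
s = (1.9 × 10^-6 / 4)^(1/3) = 7.8 × 10^-3 M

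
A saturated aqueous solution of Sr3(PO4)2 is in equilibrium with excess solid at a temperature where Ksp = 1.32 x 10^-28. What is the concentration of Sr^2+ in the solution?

3.12 × 10^-6 M

Sr3(PO4)2(s) ⇌ 3 Sr^2+(aq) + 2 PO4^3-(aq)
Ksp = [Sr^2+]^3[PO4^3-]^2
With molar solubility s: [Sr^2+] = 3s, [PO4^3-] = 2s.
So Ksp = (3s)^3 × (2s)^2 = 108s^5
s = (1.32 x 10^-28 / 108)^(1/5) = 1.041 × 10^-6 M
[Sr^2+] = 3s = 3.12 x 10^-6 M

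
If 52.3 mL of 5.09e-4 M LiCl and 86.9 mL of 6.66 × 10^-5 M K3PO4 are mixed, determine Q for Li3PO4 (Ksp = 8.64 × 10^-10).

2.91 × 10^-16

Total volume = 52.3 + 86.9 = 139.2 mL.
[Li^+] = 5.09 × 10^-4 × (52.3/139.2) = 1.912 × 10^-4 M
[PO4^3-] = 6.66 × 10^-5 × (86.9/139.2) = 4.158 × 10^-5 M
Li3PO4(s) <=> 3 Li^+(aq) + PO4^3-(aq), so Q = [Li^+]^3[PO4^3-]
Q = (1.912 × 10^-4)^3(4.158 × 10^-5) = 2.91 x 10^-16
Q < Ksp, so no precipitate of Li3PO4 forms.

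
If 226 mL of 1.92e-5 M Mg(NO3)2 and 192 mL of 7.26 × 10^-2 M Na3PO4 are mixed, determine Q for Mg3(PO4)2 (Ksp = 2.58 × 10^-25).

Total volume = 226 + 192 = 418 mL.
[Mg^2+] = 1.92 × 10^-5 × (226/418) = 1.038 x 10^-5 M
[PO4^3-] = 7.26 × 10^-2 × (192/418) = 3.335 × 10^-2 M
Mg3(PO4)2(s) ⇌ 3 Mg^2+(aq) + 2 PO4^3-(aq), so Q = [Mg^2+]^3[PO4^3-]^2
Q = (1.038 × 10^-5)^3(3.335 × 10^-2)^2 = 1.24 × 10^-18
Q > Ksp, so Mg3(PO4)2 will precipitate.

Q = 1.24e-18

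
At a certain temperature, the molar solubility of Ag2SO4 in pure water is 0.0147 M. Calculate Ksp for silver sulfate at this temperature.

Ksp = 1.27 x 10^-5

Ag2SO4(s) ⇌ 2 Ag^+(aq) + SO4^2-(aq)
With molar solubility s: [Ag^+] = 2s, [SO4^2-] = s.
Ksp = [Ag^+]^2[SO4^2-]
Substituting: Ksp = (2s)^2s = 4s^3
Ksp = 4 × (1.47 × 10^-2)^3 = 1.27 x 10^-5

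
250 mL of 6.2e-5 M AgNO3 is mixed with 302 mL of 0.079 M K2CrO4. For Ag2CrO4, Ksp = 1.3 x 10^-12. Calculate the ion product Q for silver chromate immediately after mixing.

3.4e-11

Total volume = 250 + 302 = 552 mL.
[Ag^+] = 6.2 × 10^-5 × (250/552) = 2.81 × 10^-5 M
[CrO4^2-] = 7.9 x 10^-2 × (302/552) = 4.32 × 10^-2 M
Ag2CrO4(s) ⇌ 2 Ag^+(aq) + CrO4^2-(aq), so Q = [Ag^+]^2[CrO4^2-]
Q = (2.81 × 10^-5)^2(4.32 × 10^-2) = 3.4 × 10^-11
Q > Ksp, so Ag2CrO4 will precipitate.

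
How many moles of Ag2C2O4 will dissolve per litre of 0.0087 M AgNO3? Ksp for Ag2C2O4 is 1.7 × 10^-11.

Ag2C2O4(s) <=> 2 Ag^+ + C2O4^2-
Ksp = [Ag^+]^2[C2O4^2-]
Let s = moles of Ag2C2O4 that dissolve per litre. [Ag^+] = 0.0087 + 2s ≈ 0.0087, [C2O4^2-] = s (since Ag^+ from AgNO3 dominates).
Ksp ≈ (0.0087)^2 × s
s = 2.2 × 10^-7 M
Check: 2s = 4.5 x 10^-7 ≪ 0.0087, so the approximation is valid.

s ≈ 2.2 × 10^-7 M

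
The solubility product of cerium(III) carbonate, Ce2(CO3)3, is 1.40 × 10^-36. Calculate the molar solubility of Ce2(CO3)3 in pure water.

Ce2(CO3)3(s) ⇌ 2 Ce^3+ + 3 CO3^2-
Ksp = [Ce^3+]^2[CO3^2-]^3
For each mole of Ce2(CO3)3 that dissolves: [Ce^3+] = 2s, [CO3^2-] = 3s.
Substituting: Ksp = (2s)^2(3s)^3 = 108s^5
s^5 = 1.40 × 10^-36 / 108, so s = 2.65 × 10^-8 M

s = 2.65 × 10^-8 M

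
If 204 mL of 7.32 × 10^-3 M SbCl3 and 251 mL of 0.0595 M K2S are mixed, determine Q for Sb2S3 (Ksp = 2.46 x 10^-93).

3.81e-10

Total volume = 204 + 251 = 455 mL.
[Sb^3+] = 7.32 × 10^-3 × (204/455) = 3.282 x 10^-3 M
[S^2-] = 5.95 × 10^-2 × (251/455) = 3.282 x 10^-2 M
Sb2S3(s) <=> 2 Sb^3+ + 3 S^2-, so Q = [Sb^3+]^2[S^2-]^3
Q = (3.282 x 10^-3)^2(3.282 × 10^-2)^3 = 3.81 × 10^-10
Q > Ksp, so Sb2S3 will precipitate.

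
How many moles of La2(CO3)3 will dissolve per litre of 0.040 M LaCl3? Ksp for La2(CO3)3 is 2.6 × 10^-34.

La2(CO3)3(s) <=> 2 La^3+ + 3 CO3^2-
Ksp = [La^3+]^2[CO3^2-]^3
If s mol/L dissolves here, [La^3+] = 0.040 + 2s ≈ 0.040, [CO3^2-] = 3s (Ksp is small, so little additional dissolves).
Ksp ≈ (0.040)^2 × (3s)^3
s = 1.8 x 10^-11 M
Check: 2s = 3.6 x 10^-11 ≪ 0.040, so the approximation is valid.

s ≈ 1.8e-11 M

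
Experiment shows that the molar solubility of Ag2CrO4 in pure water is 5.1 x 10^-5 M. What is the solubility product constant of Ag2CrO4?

Ag2CrO4(s) ⇌ 2 Ag^+ + CrO4^2-
For each mole of Ag2CrO4 that dissolves: [Ag^+] = 2s, [CrO4^2-] = s.
Ksp = [Ag^+]^2[CrO4^2-]
Substituting: Ksp = (2s)^2s = 4s^3
Ksp = 4 × (5.1 × 10^-5)^3 = 5.3 × 10^-13

5.3 × 10^-13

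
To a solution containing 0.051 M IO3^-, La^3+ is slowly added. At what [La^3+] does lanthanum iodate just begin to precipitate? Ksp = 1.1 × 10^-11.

[La^3+] = 8.3 × 10^-8 M

La(IO3)3(s) ⇌ La^3+ + 3 IO3^-
Ksp = [La^3+][IO3^-]^3
Precipitation begins when Q = Ksp. With [IO3^-] = 0.051 M:
1.1 × 10^-11 = (0.051)^3 × [La^3+]
[La^3+] = (1.1 × 10^-11 / 1.33 × 10^-4) = 8.3 × 10^-8 M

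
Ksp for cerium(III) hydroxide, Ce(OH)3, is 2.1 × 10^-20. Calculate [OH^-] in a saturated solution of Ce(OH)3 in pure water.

1.6 × 10^-5 M

Ce(OH)3(s) ⇌ Ce^3+ + 3 OH^-
Ksp = [Ce^3+][OH^-]^3
With molar solubility s: [Ce^3+] = s, [OH^-] = 3s.
Ksp = s(3s)^3 = 27s^4
s^4 = 2.1 × 10^-20 / 27, so s = 5.28 × 10^-6 M
[OH^-] = 3s = 1.6 × 10^-5 M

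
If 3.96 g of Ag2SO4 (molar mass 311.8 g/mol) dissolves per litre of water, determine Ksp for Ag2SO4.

Ksp = 8.19e-6

Molar solubility s = (3.96 g/L) / (311.8 g/mol) = 1.270 × 10^-2 M.
Ag2SO4(s) ⇌ 2 Ag^+ + SO4^2-
For each mole of Ag2SO4 that dissolves: [Ag^+] = 2s, [SO4^2-] = s.
Ksp = [Ag^+]^2[SO4^2-]
Substituting: Ksp = (2s)^2s = 4s^3
With s = 1.270 × 10^-2: Ksp = 8.19 x 10^-6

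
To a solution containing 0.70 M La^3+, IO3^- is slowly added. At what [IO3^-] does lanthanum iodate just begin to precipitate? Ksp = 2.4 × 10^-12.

La(IO3)3(s) ⇌ La^3+ + 3 IO3^-
Ksp = [La^3+][IO3^-]^3
Precipitation begins when Q = Ksp. With [La^3+] = 0.70 M:
2.4 × 10^-12 = (0.70) × [IO3^-]^3
[IO3^-] = (2.4 × 10^-12 / 7.0 × 10^-1)^(1/3) = 1.5 x 10^-4 M

[IO3^-] = 1.5e-4 M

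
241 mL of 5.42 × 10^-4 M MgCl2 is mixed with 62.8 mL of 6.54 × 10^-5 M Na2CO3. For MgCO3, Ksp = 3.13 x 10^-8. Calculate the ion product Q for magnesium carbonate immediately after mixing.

Total volume = 241 + 62.8 = 303.8 mL.
[Mg^2+] = 5.42 × 10^-4 × (241/303.8) = 4.300 x 10^-4 M
[CO3^2-] = 6.54 x 10^-5 × (62.8/303.8) = 1.352 × 10^-5 M
MgCO3(s) <=> Mg^2+ + CO3^2-, so Q = [Mg^2+][CO3^2-]
Q = (4.300 × 10^-4)(1.352 x 10^-5) = 5.81 × 10^-9
Q < Ksp, so no precipitate of MgCO3 forms.

5.81 x 10^-9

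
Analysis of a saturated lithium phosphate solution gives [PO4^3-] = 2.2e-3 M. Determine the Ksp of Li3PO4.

Ksp ≈ 6.3e-10

Li3PO4(s) ⇌ 3 Li^+(aq) + PO4^3-(aq)
Stoichiometry gives [Li^+] = (3/1)[PO4^3-] = 6.60 x 10^-3 M.
Ksp = [Li^+]^3[PO4^3-]
Ksp = (6.60 × 10^-3)^3 × 2.2 × 10^-3 = 6.3 × 10^-10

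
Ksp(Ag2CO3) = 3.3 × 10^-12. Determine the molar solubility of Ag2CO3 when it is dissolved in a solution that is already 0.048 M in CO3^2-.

Ag2CO3(s) ⇌ 2 Ag^+(aq) + CO3^2-(aq)
Ksp = [Ag^+]^2[CO3^2-]
Let s = moles of Ag2CO3 that dissolve per litre. [Ag^+] = 2s, [CO3^2-] = 0.048 + s ≈ 0.048 (common-ion effect: CO3^2- is already 0.048 M).
Ksp ≈ (2s)^2 × 0.048
s = 4.1 × 10^-6 M
Check: s = 4.1 × 10^-6 ≪ 0.048, so the approximation is valid.

4.1e-6 M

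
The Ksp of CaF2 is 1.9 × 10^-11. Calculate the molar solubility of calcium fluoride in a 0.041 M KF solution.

s ≈ 1.1e-8 M

CaF2(s) ⇌ Ca^2+ + 2 F^-
Ksp = [Ca^2+][F^-]^2
Let s = moles of CaF2 that dissolve per litre. [Ca^2+] = s, [F^-] = 0.041 + 2s ≈ 0.041 (since F^- from KF dominates).
Ksp ≈ s × (0.041)^2
s = 1.1 × 10^-8 M
Check: 2s = 2.3 × 10^-8 ≪ 0.041, so the approximation is valid.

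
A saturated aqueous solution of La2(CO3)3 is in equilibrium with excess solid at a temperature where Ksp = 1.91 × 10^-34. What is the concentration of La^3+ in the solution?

La2(CO3)3(s) <=> 2 La^3+ + 3 CO3^2-
Ksp = [La^3+]^2[CO3^2-]^3
Let s = molar solubility. Then [La^3+] = 2s and [CO3^2-] = 3s.
Substituting: Ksp = (2s)^2(3s)^3 = 108s^5
s^5 = 1.91 × 10^-34 / 108, so s = 7.072 × 10^-8 M
[La^3+] = 2s = 1.41 × 10^-7 M

[La^3+] = 1.41 × 10^-7 M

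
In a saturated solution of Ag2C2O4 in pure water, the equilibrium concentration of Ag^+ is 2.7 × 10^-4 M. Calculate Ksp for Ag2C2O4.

Ksp = 9.8 × 10^-12

Ag2C2O4(s) ⇌ 2 Ag^+(aq) + C2O4^2-(aq)
Stoichiometry gives [C2O4^2-] = (1/2)[Ag^+] = 1.35 x 10^-4 M.
Ksp = [Ag^+]^2[C2O4^2-]
Ksp = (2.7 × 10^-4)^2 × 1.35 × 10^-4 = 9.8 × 10^-12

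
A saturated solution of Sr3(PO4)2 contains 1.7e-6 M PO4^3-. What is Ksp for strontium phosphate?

4.8 × 10^-29

Sr3(PO4)2(s) ⇌ 3 Sr^2+ + 2 PO4^3-
Stoichiometry gives [Sr^2+] = (3/2)[PO4^3-] = 2.55 × 10^-6 M.
Ksp = [Sr^2+]^3[PO4^3-]^2
Ksp = (2.55 × 10^-6)^3 × (1.7 x 10^-6)^2 = 4.8 × 10^-29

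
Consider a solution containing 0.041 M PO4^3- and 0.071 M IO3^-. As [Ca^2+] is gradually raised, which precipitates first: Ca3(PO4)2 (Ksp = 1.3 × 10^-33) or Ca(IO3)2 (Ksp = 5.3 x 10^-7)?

Each salt begins to precipitate when Q = Ksp, i.e. when [Ca^2+] reaches its threshold.
For Ca3(PO4)2: 1.3 × 10^-33 = (0.041)^2 × [Ca^2+]^3  ⇒  [Ca^2+] = 9.2 × 10^-11 M.
For Ca(IO3)2: 5.3 x 10^-7 = (0.071)^2 × [Ca^2+]  ⇒  [Ca^2+] = 1.1 x 10^-4 M.
The salt with the lower threshold [Ca^2+] precipitates first: Ca3(PO4)2.

Ca3(PO4)2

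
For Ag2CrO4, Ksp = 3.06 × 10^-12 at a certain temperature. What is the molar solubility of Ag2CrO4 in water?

s ≈ 9.15e-5 M

Ag2CrO4(s) ⇌ 2 Ag^+(aq) + CrO4^2-(aq)
Ksp = [Ag^+]^2[CrO4^2-]
For each mole of Ag2CrO4 that dissolves: [Ag^+] = 2s, [CrO4^2-] = s.
Substituting: Ksp = (2s)^2s = 4s^3
Solving, s = (3.06 × 10^-12/4)^(1/3) = 9.15 x 10^-5 M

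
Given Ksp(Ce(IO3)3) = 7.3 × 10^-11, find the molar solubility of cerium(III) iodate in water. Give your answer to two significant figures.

Ce(IO3)3(s) ⇌ Ce^3+(aq) + 3 IO3^-(aq)
Ksp = [Ce^3+][IO3^-]^3
For each mole of Ce(IO3)3 that dissolves: [Ce^3+] = s, [IO3^-] = 3s.
So Ksp = s × (3s)^3 = 27s^4
s = (7.3 × 10^-11 / 27)^(1/4) = 1.3 × 10^-3 M

1.3 x 10^-3 M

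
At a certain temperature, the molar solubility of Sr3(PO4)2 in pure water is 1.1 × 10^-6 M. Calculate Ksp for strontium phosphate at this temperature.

Ksp = 1.7 × 10^-28

Sr3(PO4)2(s) <=> 3 Sr^2+ + 2 PO4^3-
If s mol/L of Sr3(PO4)2 dissolves, [Sr^2+] = 3s and [PO4^3-] = 2s.
Ksp = [Sr^2+]^3[PO4^3-]^2
Substituting: Ksp = (3s)^3(2s)^2 = 108s^5
Ksp = 108 × (1.1 × 10^-6)^5 = 1.7 × 10^-28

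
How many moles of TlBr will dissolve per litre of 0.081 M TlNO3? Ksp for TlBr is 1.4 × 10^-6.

s ≈ 1.7 × 10^-5 M

TlBr(s) ⇌ Tl^+ + Br^-
Ksp = [Tl^+][Br^-]
Let s = moles of TlBr that dissolve per litre. [Tl^+] = 0.081 + s ≈ 0.081, [Br^-] = s (since Tl^+ from TlNO3 dominates).
Ksp ≈ 0.081 × s
s = 1.7 × 10^-5 M
Check: s = 1.7 × 10^-5 ≪ 0.081, so the approximation is valid.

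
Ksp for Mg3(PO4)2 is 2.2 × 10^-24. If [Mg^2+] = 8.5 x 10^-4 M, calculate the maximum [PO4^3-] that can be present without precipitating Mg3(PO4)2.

Mg3(PO4)2(s) ⇌ 3 Mg^2+(aq) + 2 PO4^3-(aq)
Ksp = [Mg^2+]^3[PO4^3-]^2
Precipitation begins when Q = Ksp. With [Mg^2+] = 8.5 x 10^-4 M:
2.2 × 10^-24 = (8.5 x 10^-4)^3 × [PO4^3-]^2
[PO4^3-] = (2.2 × 10^-24 / 6.14 × 10^-10)^(1/2) = 6.0 x 10^-8 M

[PO4^3-] = 6.0 × 10^-8 M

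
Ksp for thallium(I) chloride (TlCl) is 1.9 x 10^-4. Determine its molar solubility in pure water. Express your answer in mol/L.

TlCl(s) ⇌ Tl^+(aq) + Cl^-(aq)
Ksp = [Tl^+][Cl^-]
Let s = molar solubility. Then [Tl^+] = s and [Cl^-] = s.
Ksp = s × s = s^2
s = √(1.9 x 10^-4) = 1.4 x 10^-2 M

1.4 x 10^-2 M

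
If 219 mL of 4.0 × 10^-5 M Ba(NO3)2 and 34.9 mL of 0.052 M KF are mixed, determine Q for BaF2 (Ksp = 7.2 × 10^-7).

Q ≈ 1.8 × 10^-9

Total volume = 219 + 34.9 = 253.9 mL.
[Ba^2+] = 4.0 × 10^-5 × (219/253.9) = 3.45 × 10^-5 M
[F^-] = 5.2 × 10^-2 × (34.9/253.9) = 7.15 × 10^-3 M
BaF2(s) <=> Ba^2+ + 2 F^-, so Q = [Ba^2+][F^-]^2
Q = (3.45 × 10^-5)(7.15 × 10^-3)^2 = 1.8 × 10^-9
Q < Ksp, so no precipitate of BaF2 forms.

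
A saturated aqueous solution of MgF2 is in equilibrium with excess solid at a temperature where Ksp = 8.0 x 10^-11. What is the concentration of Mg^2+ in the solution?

2.7 x 10^-4 M

MgF2(s) ⇌ Mg^2+ + 2 F^-
Ksp = [Mg^2+][F^-]^2
If s mol/L of MgF2 dissolves, [Mg^2+] = s and [F^-] = 2s.
Substituting: Ksp = s(2s)^2 = 4s^3
Solving, s = (8.0 x 10^-11/4)^(1/3) = 2.71 x 10^-4 M
[Mg^2+] = s = 2.7 × 10^-4 M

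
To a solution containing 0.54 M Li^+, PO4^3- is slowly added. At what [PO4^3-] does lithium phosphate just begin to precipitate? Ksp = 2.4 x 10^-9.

[PO4^3-] ≈ 1.5 x 10^-8 M

Li3PO4(s) <=> 3 Li^+ + PO4^3-
Ksp = [Li^+]^3[PO4^3-]
Precipitation begins when Q = Ksp. With [Li^+] = 0.54 M:
2.4 x 10^-9 = (0.54)^3 × [PO4^3-]
[PO4^3-] = (2.4 x 10^-9 / 1.57 x 10^-1) = 1.5 × 10^-8 M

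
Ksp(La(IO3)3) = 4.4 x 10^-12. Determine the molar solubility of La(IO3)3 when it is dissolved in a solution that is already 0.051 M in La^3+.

La(IO3)3(s) ⇌ La^3+ + 3 IO3^-
Ksp = [La^3+][IO3^-]^3
If s mol/L dissolves here, [La^3+] = 0.051 + s ≈ 0.051, [IO3^-] = 3s (Ksp is small, so little additional dissolves).
Ksp ≈ 0.051 × (3s)^3
s = 1.5 × 10^-4 M
Check: s = 1.5 × 10^-4 ≪ 0.051, so the approximation is valid.

s ≈ 1.5e-4 M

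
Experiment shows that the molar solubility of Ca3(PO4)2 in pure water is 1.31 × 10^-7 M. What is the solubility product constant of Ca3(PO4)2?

Ksp ≈ 4.17 × 10^-33

Ca3(PO4)2(s) ⇌ 3 Ca^2+ + 2 PO4^3-
If s mol/L of Ca3(PO4)2 dissolves, [Ca^2+] = 3s and [PO4^3-] = 2s.
Ksp = [Ca^2+]^3[PO4^3-]^2
So Ksp = (3s)^3 × (2s)^2 = 108s^5
With s = 1.31 × 10^-7: Ksp = 4.17 x 10^-33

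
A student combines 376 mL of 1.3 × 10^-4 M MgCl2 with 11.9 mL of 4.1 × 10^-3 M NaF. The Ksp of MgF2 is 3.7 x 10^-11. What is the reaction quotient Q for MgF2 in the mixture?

Total volume = 376 + 11.9 = 387.9 mL.
[Mg^2+] = 1.3 × 10^-4 × (376/387.9) = 1.26 × 10^-4 M
[F^-] = 4.1 × 10^-3 × (11.9/387.9) = 1.26 × 10^-4 M
MgF2(s) ⇌ Mg^2+(aq) + 2 F^-(aq), so Q = [Mg^2+][F^-]^2
Q = (1.26 × 10^-4)(1.26 × 10^-4)^2 = 2.0 x 10^-12
Q < Ksp, so no precipitate of MgF2 forms.

Q ≈ 2.0e-12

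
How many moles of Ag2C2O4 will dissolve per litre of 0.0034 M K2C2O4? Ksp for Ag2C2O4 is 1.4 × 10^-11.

s ≈ 3.2 × 10^-5 M

Ag2C2O4(s) ⇌ 2 Ag^+(aq) + C2O4^2-(aq)
Ksp = [Ag^+]^2[C2O4^2-]
Let s = moles of Ag2C2O4 that dissolve per litre. [Ag^+] = 2s, [C2O4^2-] = 0.0034 + s ≈ 0.0034 (Ksp is small, so little additional dissolves).
Ksp ≈ (2s)^2 × 0.0034
s = 3.2 x 10^-5 M
Check: s = 3.2 × 10^-5 ≪ 0.0034, so the approximation is valid.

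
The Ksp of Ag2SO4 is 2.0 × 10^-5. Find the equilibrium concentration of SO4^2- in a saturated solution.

[SO4^2-] = 1.7 × 10^-2 M

Ag2SO4(s) <=> 2 Ag^+(aq) + SO4^2-(aq)
Ksp = [Ag^+]^2[SO4^2-]
Let s = molar solubility. Then [Ag^+] = 2s and [SO4^2-] = s.
So Ksp = (2s)^2 × s = 4s^3
Solving, s = (2.0 × 10^-5/4)^(1/3) = 1.71 × 10^-2 M
[SO4^2-] = s = 1.7 × 10^-2 M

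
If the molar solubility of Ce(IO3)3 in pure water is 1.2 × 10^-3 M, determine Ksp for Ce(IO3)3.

Ksp = 5.6e-11

Ce(IO3)3(s) <=> Ce^3+ + 3 IO3^-
For each mole of Ce(IO3)3 that dissolves: [Ce^3+] = s, [IO3^-] = 3s.
Ksp = [Ce^3+][IO3^-]^3
So Ksp = s × (3s)^3 = 27s^4
Ksp = 27 × (1.2 × 10^-3)^4 = 5.6 x 10^-11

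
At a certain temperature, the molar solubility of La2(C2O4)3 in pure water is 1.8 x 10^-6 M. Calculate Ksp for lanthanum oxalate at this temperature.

La2(C2O4)3(s) <=> 2 La^3+ + 3 C2O4^2-
With molar solubility s: [La^3+] = 2s, [C2O4^2-] = 3s.
Ksp = [La^3+]^2[C2O4^2-]^3
So Ksp = (2s)^2 × (3s)^3 = 108s^5
With s = 1.8 × 10^-6: Ksp = 2.0 x 10^-27

Ksp ≈ 2.0 x 10^-27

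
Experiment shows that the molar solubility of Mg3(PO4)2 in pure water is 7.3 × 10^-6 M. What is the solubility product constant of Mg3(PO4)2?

Ksp ≈ 2.2e-24

Mg3(PO4)2(s) ⇌ 3 Mg^2+ + 2 PO4^3-
If s mol/L of Mg3(PO4)2 dissolves, [Mg^2+] = 3s and [PO4^3-] = 2s.
Ksp = [Mg^2+]^3[PO4^3-]^2
Substituting: Ksp = (3s)^3(2s)^2 = 108s^5
Ksp = 108 × (7.3 x 10^-6)^5 = 2.2 x 10^-24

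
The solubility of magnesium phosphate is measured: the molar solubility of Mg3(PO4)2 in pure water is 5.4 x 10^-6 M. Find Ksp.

Mg3(PO4)2(s) <=> 3 Mg^2+ + 2 PO4^3-
Let s = molar solubility. Then [Mg^2+] = 3s and [PO4^3-] = 2s.
Ksp = [Mg^2+]^3[PO4^3-]^2
Ksp = (3s)^3(2s)^2 = 108s^5
With s = 5.4 × 10^-6: Ksp = 5.0 x 10^-25

Ksp ≈ 5.0e-25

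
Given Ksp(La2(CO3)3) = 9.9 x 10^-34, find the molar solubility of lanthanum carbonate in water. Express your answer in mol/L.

La2(CO3)3(s) ⇌ 2 La^3+ + 3 CO3^2-
Ksp = [La^3+]^2[CO3^2-]^3
For each mole of La2(CO3)3 that dissolves: [La^3+] = 2s, [CO3^2-] = 3s.
So Ksp = (2s)^2 × (3s)^3 = 108s^5
Solving, s = (9.9 x 10^-34/108)^(1/5) = 9.8 x 10^-8 M

s ≈ 9.8 × 10^-8 M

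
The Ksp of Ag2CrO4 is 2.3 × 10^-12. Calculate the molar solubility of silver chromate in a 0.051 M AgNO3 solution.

Ag2CrO4(s) ⇌ 2 Ag^+ + CrO4^2-
Ksp = [Ag^+]^2[CrO4^2-]
Let s = moles of Ag2CrO4 that dissolve per litre. [Ag^+] = 0.051 + 2s ≈ 0.051, [CrO4^2-] = s (since Ag^+ from AgNO3 dominates).
Ksp ≈ (0.051)^2 × s
s = 8.8 × 10^-10 M
Check: 2s = 1.8 × 10^-9 ≪ 0.051, so the approximation is valid.

8.8 × 10^-10 M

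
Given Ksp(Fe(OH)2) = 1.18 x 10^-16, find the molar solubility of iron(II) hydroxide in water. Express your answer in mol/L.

Fe(OH)2(s) <=> Fe^2+(aq) + 2 OH^-(aq)
Ksp = [Fe^2+][OH^-]^2
With molar solubility s: [Fe^2+] = s, [OH^-] = 2s.
Ksp = s(2s)^2 = 4s^3
s^3 = 1.18 x 10^-16 / 4, so s = 3.09 × 10^-6 M

s ≈ 3.09e-6 M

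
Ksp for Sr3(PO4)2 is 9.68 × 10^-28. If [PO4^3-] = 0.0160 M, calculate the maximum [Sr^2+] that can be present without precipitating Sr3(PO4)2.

Sr3(PO4)2(s) ⇌ 3 Sr^2+(aq) + 2 PO4^3-(aq)
Ksp = [Sr^2+]^3[PO4^3-]^2
Precipitation begins when Q = Ksp. With [PO4^3-] = 0.0160 M:
9.68 × 10^-28 = (0.0160)^2 × [Sr^2+]^3
[Sr^2+] = (9.68 × 10^-28 / 2.560 x 10^-4)^(1/3) = 1.56 × 10^-8 M

[Sr^2+] = 1.56 × 10^-8 M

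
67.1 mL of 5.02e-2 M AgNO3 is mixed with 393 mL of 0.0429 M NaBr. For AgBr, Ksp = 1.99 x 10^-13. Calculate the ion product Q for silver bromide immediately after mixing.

Total volume = 67.1 + 393 = 460.1 mL.
[Ag^+] = 5.02 × 10^-2 × (67.1/460.1) = 7.321 x 10^-3 M
[Br^-] = 4.29 × 10^-2 × (393/460.1) = 3.664 × 10^-2 M
AgBr(s) ⇌ Ag^+ + Br^-, so Q = [Ag^+][Br^-]
Q = (7.321 × 10^-3)(3.664 x 10^-2) = 2.68 × 10^-4
Q > Ksp, so AgBr will precipitate.

Q = 2.68 × 10^-4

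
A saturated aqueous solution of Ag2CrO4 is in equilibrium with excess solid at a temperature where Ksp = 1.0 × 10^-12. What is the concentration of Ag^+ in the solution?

1.3 × 10^-4 M

Ag2CrO4(s) ⇌ 2 Ag^+(aq) + CrO4^2-(aq)
Ksp = [Ag^+]^2[CrO4^2-]
For each mole of Ag2CrO4 that dissolves: [Ag^+] = 2s, [CrO4^2-] = s.
Substituting: Ksp = (2s)^2s = 4s^3
s = (1.0 × 10^-12 / 4)^(1/3) = 6.30 x 10^-5 M
[Ag^+] = 2s = 1.3 × 10^-4 M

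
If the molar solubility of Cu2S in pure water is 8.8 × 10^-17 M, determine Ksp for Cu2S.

Cu2S(s) ⇌ 2 Cu^+ + S^2-
For each mole of Cu2S that dissolves: [Cu^+] = 2s, [S^2-] = s.
Ksp = [Cu^+]^2[S^2-]
So Ksp = (2s)^2 × s = 4s^3
With s = 8.8 x 10^-17: Ksp = 2.7 x 10^-48

Ksp ≈ 2.7 x 10^-48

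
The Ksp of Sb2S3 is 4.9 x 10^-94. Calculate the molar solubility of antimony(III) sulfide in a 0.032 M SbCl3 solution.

Sb2S3(s) <=> 2 Sb^3+(aq) + 3 S^2-(aq)
Ksp = [Sb^3+]^2[S^2-]^3
If s mol/L dissolves here, [Sb^3+] = 0.032 + 2s ≈ 0.032, [S^2-] = 3s (since Sb^3+ from SbCl3 dominates).
Ksp ≈ (0.032)^2 × (3s)^3
s = 2.6 × 10^-31 M
Check: 2s = 5.2 x 10^-31 ≪ 0.032, so the approximation is valid.

2.6 × 10^-31 M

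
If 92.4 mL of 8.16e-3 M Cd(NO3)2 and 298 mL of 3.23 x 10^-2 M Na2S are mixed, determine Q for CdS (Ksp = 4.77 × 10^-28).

Total volume = 92.4 + 298 = 390.4 mL.
[Cd^2+] = 8.16 x 10^-3 × (92.4/390.4) = 1.931 x 10^-3 M
[S^2-] = 3.23 x 10^-2 × (298/390.4) = 2.466 × 10^-2 M
CdS(s) <=> Cd^2+ + S^2-, so Q = [Cd^2+][S^2-]
Q = (1.931 × 10^-3)(2.466 × 10^-2) = 4.76 × 10^-5
Q > Ksp, so CdS will precipitate.

Q ≈ 4.76 x 10^-5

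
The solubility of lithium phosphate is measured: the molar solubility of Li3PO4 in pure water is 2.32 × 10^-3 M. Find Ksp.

Ksp = 7.82e-10

Li3PO4(s) ⇌ 3 Li^+(aq) + PO4^3-(aq)
If s mol/L of Li3PO4 dissolves, [Li^+] = 3s and [PO4^3-] = s.
Ksp = [Li^+]^3[PO4^3-]
Substituting: Ksp = (3s)^3s = 27s^4
With s = 2.32 x 10^-3: Ksp = 7.82 × 10^-10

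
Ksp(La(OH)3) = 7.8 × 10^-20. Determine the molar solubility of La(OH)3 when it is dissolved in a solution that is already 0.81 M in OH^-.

s = 1.5 × 10^-19 M

La(OH)3(s) ⇌ La^3+ + 3 OH^-
Ksp = [La^3+][OH^-]^3
Let s be the molar solubility in this solution. [La^3+] = s, [OH^-] = 0.81 + 3s ≈ 0.81 (Ksp is small, so little additional dissolves).
Ksp ≈ s × (0.81)^3
s = 1.5 × 10^-19 M
Check: 3s = 4.4 x 10^-19 ≪ 0.81, so the approximation is valid.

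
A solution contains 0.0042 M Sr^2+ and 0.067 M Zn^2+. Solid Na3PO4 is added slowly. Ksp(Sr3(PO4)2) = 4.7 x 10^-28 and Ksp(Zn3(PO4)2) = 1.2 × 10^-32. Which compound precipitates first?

Zn3(PO4)2

Each salt begins to precipitate when Q = Ksp, i.e. when [PO4^3-] reaches its threshold.
For Sr3(PO4)2: 4.7 x 10^-28 = (0.0042)^3 × [PO4^3-]^2  ⇒  [PO4^3-] = 8.0 × 10^-11 M.
For Zn3(PO4)2: 1.2 × 10^-32 = (0.067)^3 × [PO4^3-]^2  ⇒  [PO4^3-] = 6.3 × 10^-15 M.
The salt with the lower threshold [PO4^3-] precipitates first: Zn3(PO4)2.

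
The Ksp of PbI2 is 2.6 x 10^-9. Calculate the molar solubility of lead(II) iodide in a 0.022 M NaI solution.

PbI2(s) ⇌ Pb^2+(aq) + 2 I^-(aq)
Ksp = [Pb^2+][I^-]^2
If s mol/L dissolves here, [Pb^2+] = s, [I^-] = 0.022 + 2s ≈ 0.022 (common-ion effect: I^- is already 0.022 M).
Ksp ≈ s × (0.022)^2
s = 5.4 × 10^-6 M
Check: 2s = 1.1 × 10^-5 ≪ 0.022, so the approximation is valid.

s ≈ 5.4e-6 M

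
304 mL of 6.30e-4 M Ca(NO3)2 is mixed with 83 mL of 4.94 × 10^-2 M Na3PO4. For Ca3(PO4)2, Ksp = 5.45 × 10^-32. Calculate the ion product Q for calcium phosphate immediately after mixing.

Total volume = 304 + 83 = 387 mL.
[Ca^2+] = 6.30 × 10^-4 × (304/387) = 4.949 × 10^-4 M
[PO4^3-] = 4.94 × 10^-2 × (83/387) = 1.059 × 10^-2 M
Ca3(PO4)2(s) <=> 3 Ca^2+(aq) + 2 PO4^3-(aq), so Q = [Ca^2+]^3[PO4^3-]^2
Q = (4.949 x 10^-4)^3(1.059 x 10^-2)^2 = 1.36 × 10^-14
Q > Ksp, so Ca3(PO4)2 will precipitate.

Q ≈ 1.36 × 10^-14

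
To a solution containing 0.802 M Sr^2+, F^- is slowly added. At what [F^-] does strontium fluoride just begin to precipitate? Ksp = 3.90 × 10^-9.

SrF2(s) ⇌ Sr^2+ + 2 F^-
Ksp = [Sr^2+][F^-]^2
Precipitation begins when Q = Ksp. With [Sr^2+] = 0.802 M:
3.90 × 10^-9 = (0.802) × [F^-]^2
[F^-] = (3.90 × 10^-9 / 8.02 × 10^-1)^(1/2) = 6.97 × 10^-5 M

[F^-] ≈ 6.97 × 10^-5 M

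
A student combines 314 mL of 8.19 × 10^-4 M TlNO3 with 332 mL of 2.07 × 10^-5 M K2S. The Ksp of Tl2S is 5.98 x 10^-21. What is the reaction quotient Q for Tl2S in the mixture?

1.69 × 10^-12

Total volume = 314 + 332 = 646 mL.
[Tl^+] = 8.19 x 10^-4 × (314/646) = 3.981 x 10^-4 M
[S^2-] = 2.07 × 10^-5 × (332/646) = 1.064 × 10^-5 M
Tl2S(s) ⇌ 2 Tl^+(aq) + S^2-(aq), so Q = [Tl^+]^2[S^2-]
Q = (3.981 × 10^-4)^2(1.064 × 10^-5) = 1.69 x 10^-12
Q > Ksp, so Tl2S will precipitate.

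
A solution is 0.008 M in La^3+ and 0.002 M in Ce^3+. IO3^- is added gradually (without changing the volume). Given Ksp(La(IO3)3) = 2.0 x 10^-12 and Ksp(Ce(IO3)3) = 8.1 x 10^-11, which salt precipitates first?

La(IO3)3

Each salt begins to precipitate when Q = Ksp, i.e. when [IO3^-] reaches its threshold.
For La(IO3)3: 2.0 x 10^-12 = 0.008 × [IO3^-]^3  ⇒  [IO3^-] = 6.3 × 10^-4 M.
For Ce(IO3)3: 8.1 x 10^-11 = 0.002 × [IO3^-]^3  ⇒  [IO3^-] = 3.4 x 10^-3 M.
The salt with the lower threshold [IO3^-] precipitates first: La(IO3)3.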